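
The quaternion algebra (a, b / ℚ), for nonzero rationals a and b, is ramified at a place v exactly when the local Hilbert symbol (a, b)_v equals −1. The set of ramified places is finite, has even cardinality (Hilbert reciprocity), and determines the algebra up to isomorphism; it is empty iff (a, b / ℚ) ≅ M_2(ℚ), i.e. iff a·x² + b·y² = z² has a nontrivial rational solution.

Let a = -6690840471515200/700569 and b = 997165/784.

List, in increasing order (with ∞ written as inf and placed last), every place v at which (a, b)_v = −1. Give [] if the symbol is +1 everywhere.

[5, 29]

Mod squares: a ≡ -3553, b ≡ 1885. Check v ∈ {∞, 2, 3, 5, 7, 11, 13, 17, 19, 23, 29, 31}.
v=31: a=31^-2·(≡30), b=31^0·(≡9) mod 31; (30|31)=-1, (9|31)=+1; (−1)^{-2·0·15}·(-1)^0·(+1)^-2 = +1.
v=2: v_2(a)=6, v_2(b)=-4; units ≡ 7, 5 (mod 8); ε·ε+αω+βω = 1·0+6·1+-4·0 ≡ 0  ⇒  (a,b)_2 = +1.
v=11: a=11^1·(≡8), b=11^0·(≡5) mod 11; (8|11)=-1, (5|11)=+1; (−1)^{1·0·5}·(-1)^0·(+1)^1 = +1.
v=7: a=7^2·(≡6), b=7^-2·(≡4) mod 7; (6|7)=-1, (4|7)=+1; (−1)^{2·-2·3}·(-1)^-2·(+1)^2 = +1.
v=∞: -3553 < 0 and 1885 > 0  ⇒  (a,b)_∞ = +1.
v=23: a=23^0·(≡18), b=23^2·(≡11) mod 23; (18|23)=+1, (11|23)=-1; (−1)^{0·2·11}·(+1)^2·(-1)^0 = +1.
v=19: a=19^1·(≡18), b=19^0·(≡9) mod 19; (18|19)=-1, (9|19)=+1; (−1)^{1·0·9}·(-1)^0·(+1)^1 = +1.
v=29: a=29^2·(≡27), b=29^1·(≡20) mod 29; (27|29)=-1, (20|29)=+1; (−1)^{2·1·14}·(-1)^1·(+1)^2 = -1.
v=17: a=17^1·(≡10), b=17^0·(≡15) mod 17; (10|17)=-1, (15|17)=+1; (−1)^{1·0·8}·(-1)^0·(+1)^1 = +1.
v=5: a=5^2·(≡3), b=5^1·(≡2) mod 5; (3|5)=-1, (2|5)=-1; (−1)^{2·1·2}·(-1)^1·(-1)^2 = -1.
v=13: a=13^4·(≡9), b=13^1·(≡11) mod 13; (9|13)=+1, (11|13)=-1; (−1)^{4·1·6}·(+1)^1·(-1)^4 = +1.
v=3: a=3^-6·(≡2), b=3^0·(≡1) mod 3; (2|3)=-1, (1|3)=+1; (−1)^{-6·0·1}·(-1)^0·(+1)^-6 = +1.
Ram(-3553, 1885) = {5, 29}; no ℚ_5-point on the conic.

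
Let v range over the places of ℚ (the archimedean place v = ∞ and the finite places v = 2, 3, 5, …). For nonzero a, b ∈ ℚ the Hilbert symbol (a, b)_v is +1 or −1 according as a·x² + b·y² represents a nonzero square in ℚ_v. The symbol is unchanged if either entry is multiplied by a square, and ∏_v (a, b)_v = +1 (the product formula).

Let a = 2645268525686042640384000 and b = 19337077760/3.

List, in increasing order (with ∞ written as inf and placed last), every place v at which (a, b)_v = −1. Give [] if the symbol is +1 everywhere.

(a, b) ≡ (2310, 195) mod (ℚ^×)²; places V = {2, 3, 5, 7, 11, 13, ∞}.
(a,b)_7: α=11, u≡4; β=4, v≡5 (mod 7); (4|7)=+1, (5|7)=-1; sign (−1)^0·+1^4·-1^11 = -1.
(a,b)_13: α=2, u≡1; β=1, v≡2 (mod 13); (1|13)=+1, (2|13)=-1; sign (−1)^0·+1^1·-1^2 = +1.
(a,b)_2: α=17, β=10; u≡3, v≡3 (mod 8); ε(u)ε(v)=1·1, αω(v)=17·1, βω(u)=10·1; sum ≡ 0  ⇒  +1.
(a,b)_11: α=5, u≡9; β=2, v≡10 (mod 11); (9|11)=+1, (10|11)=-1; sign (−1)^0·+1^2·-1^5 = -1.
(a,b)_∞: sgn(2310)=+, sgn(195)=+, so +1.
(a,b)_5: α=3, u≡2; β=1, v≡4 (mod 5); (2|5)=-1, (4|5)=+1; sign (−1)^0·-1^1·+1^3 = -1.
(a,b)_3: α=1, u≡2; β=-1, v≡2 (mod 3); (2|3)=-1, (2|3)=-1; sign (−1)^1·-1^-1·-1^1 = -1.
Ram(2310, 195) = {3, 5, 7, 11}; no ℚ_3-point on the conic.

[3, 5, 7, 11]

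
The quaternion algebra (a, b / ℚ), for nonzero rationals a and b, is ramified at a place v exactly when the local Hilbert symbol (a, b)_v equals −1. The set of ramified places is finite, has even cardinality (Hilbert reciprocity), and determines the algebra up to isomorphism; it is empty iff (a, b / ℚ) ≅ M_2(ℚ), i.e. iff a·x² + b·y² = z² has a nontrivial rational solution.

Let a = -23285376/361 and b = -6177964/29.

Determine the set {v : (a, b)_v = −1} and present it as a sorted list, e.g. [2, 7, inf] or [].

(a, b) ≡ (-40426, -265031) mod (ℚ^×)²; places V = {2, 3, 13, 17, 19, 29, 37, 41, ∞}.
(a,b)_37: α=0, u≡2; β=1, v≡22 (mod 37); (2|37)=-1, (22|37)=-1; sign (−1)^0·-1^1·-1^0 = -1.
(a,b)_2: α=7, β=2; u≡3, v≡1 (mod 8); ε(u)ε(v)=1·0, αω(v)=7·0, βω(u)=2·1; sum ≡ 0  ⇒  +1.
(a,b)_∞: sgn(-40426)=−, sgn(-265031)=−, so -1.
(a,b)_41: α=1, u≡21; β=0, v≡7 (mod 41); (21|41)=+1, (7|41)=-1; sign (−1)^0·+1^0·-1^1 = -1.
(a,b)_19: α=-2, u≡17; β=1, v≡1 (mod 19); (17|19)=+1, (1|19)=+1; sign (−1)^0·+1^1·+1^-2 = +1.
(a,b)_13: α=0, u≡12; β=3, v≡3 (mod 13); (12|13)=+1, (3|13)=+1; sign (−1)^0·+1^3·+1^0 = +1.
(a,b)_3: α=2, u≡2; β=0, v≡1 (mod 3); (2|3)=-1, (1|3)=+1; sign (−1)^0·-1^0·+1^2 = +1.
(a,b)_17: α=1, u≡16; β=0, v≡9 (mod 17); (16|17)=+1, (9|17)=+1; sign (−1)^0·+1^0·+1^1 = +1.
(a,b)_29: α=1, u≡14; β=-1, v≡22 (mod 29); (14|29)=-1, (22|29)=+1; sign (−1)^0·-1^-1·+1^1 = -1.
Ram(-40426, -265031) = {29, 37, 41, ∞}; no ℚ_29-point on the conic.

[29, 37, 41, inf]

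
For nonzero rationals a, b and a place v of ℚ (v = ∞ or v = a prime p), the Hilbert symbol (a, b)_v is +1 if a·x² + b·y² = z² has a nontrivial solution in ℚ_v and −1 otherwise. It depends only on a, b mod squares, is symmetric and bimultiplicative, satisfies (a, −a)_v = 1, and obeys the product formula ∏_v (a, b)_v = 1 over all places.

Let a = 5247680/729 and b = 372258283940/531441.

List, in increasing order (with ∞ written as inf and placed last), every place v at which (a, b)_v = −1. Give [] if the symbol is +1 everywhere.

[5, 19]

Mod squares: a ≡ 155, b ≡ 183065. Check v ∈ {∞, 2, 3, 5, 19, 23, 31, 41, 47}.
v=3: a=3^-6·(≡2), b=3^-12·(≡2) mod 3; (2|3)=-1, (2|3)=-1; (−1)^{-6·-12·1}·(-1)^-12·(-1)^-6 = +1.
v=19: a=19^0·(≡10), b=19^1·(≡14) mod 19; (10|19)=-1, (14|19)=-1; (−1)^{0·1·9}·(-1)^1·(-1)^0 = -1.
v=23: a=23^2·(≡22), b=23^2·(≡8) mod 23; (22|23)=-1, (8|23)=+1; (−1)^{2·2·11}·(-1)^2·(+1)^2 = +1.
v=41: a=41^0·(≡31), b=41^1·(≡37) mod 41; (31|41)=+1, (37|41)=+1; (−1)^{0·1·20}·(+1)^1·(+1)^0 = +1.
v=47: a=47^0·(≡25), b=47^1·(≡13) mod 47; (25|47)=+1, (13|47)=-1; (−1)^{0·1·23}·(+1)^1·(-1)^0 = +1.
v=31: a=31^1·(≡9), b=31^2·(≡10) mod 31; (9|31)=+1, (10|31)=+1; (−1)^{1·2·15}·(+1)^2·(+1)^1 = +1.
v=∞: 155 > 0 and 183065 > 0  ⇒  (a,b)_∞ = +1.
v=2: v_2(a)=6, v_2(b)=2; units ≡ 3, 1 (mod 8); ε·ε+αω+βω = 1·0+6·0+2·1 ≡ 0  ⇒  (a,b)_2 = +1.
v=5: a=5^1·(≡4), b=5^1·(≡3) mod 5; (4|5)=+1, (3|5)=-1; (−1)^{1·1·2}·(+1)^1·(-1)^1 = -1.
(155, 183065 / ℚ) ramifies at {5, 19}: a division algebra.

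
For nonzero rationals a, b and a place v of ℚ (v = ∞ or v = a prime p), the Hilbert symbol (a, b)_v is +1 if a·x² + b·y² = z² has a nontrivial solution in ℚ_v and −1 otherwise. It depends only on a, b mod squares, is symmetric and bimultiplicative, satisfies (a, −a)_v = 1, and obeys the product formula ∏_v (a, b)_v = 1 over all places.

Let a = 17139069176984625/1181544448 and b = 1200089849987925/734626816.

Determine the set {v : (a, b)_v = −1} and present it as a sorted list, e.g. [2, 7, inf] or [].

Mod squares: a ≡ 440895, b ≡ 12597. Check v ∈ {∞, 2, 3, 5, 7, 11, 13, 17, 19, 29}.
v=5: a=5^3·(≡4), b=5^2·(≡2) mod 5; (4|5)=+1, (2|5)=-1; (−1)^{3·2·2}·(+1)^2·(-1)^3 = -1.
v=19: a=19^5·(≡5), b=19^7·(≡7) mod 19; (5|19)=+1, (7|19)=+1; (−1)^{5·7·9}·(+1)^7·(+1)^5 = -1.
v=3: a=3^1·(≡1), b=3^5·(≡2) mod 3; (1|3)=+1, (2|3)=-1; (−1)^{1·5·1}·(+1)^5·(-1)^1 = +1.
v=7: a=7^-3·(≡3), b=7^-2·(≡1) mod 7; (3|7)=-1, (1|7)=+1; (−1)^{-3·-2·3}·(-1)^-2·(+1)^-3 = +1.
v=2: v_2(a)=-12, v_2(b)=-10; units ≡ 7, 5 (mod 8); ε·ε+αω+βω = 1·0+-12·1+-10·0 ≡ 0  ⇒  (a,b)_2 = +1.
v=17: a=17^5·(≡11), b=17^1·(≡11) mod 17; (11|17)=-1, (11|17)=-1; (−1)^{5·1·8}·(-1)^1·(-1)^5 = +1.
v=∞: 440895 > 0 and 12597 > 0  ⇒  (a,b)_∞ = +1.
v=29: a=29^-2·(≡10), b=29^0·(≡19) mod 29; (10|29)=-1, (19|29)=-1; (−1)^{-2·0·14}·(-1)^0·(-1)^-2 = +1.
v=13: a=13^1·(≡2), b=13^1·(≡8) mod 13; (2|13)=-1, (8|13)=-1; (−1)^{1·1·6}·(-1)^1·(-1)^1 = +1.
v=11: a=11^0·(≡5), b=11^-4·(≡10) mod 11; (5|11)=+1, (10|11)=-1; (−1)^{0·-4·5}·(+1)^-4·(-1)^0 = +1.
|Ram(440895, 12597)| = 2, even; anisotropic at {5, 19}.

[5, 19]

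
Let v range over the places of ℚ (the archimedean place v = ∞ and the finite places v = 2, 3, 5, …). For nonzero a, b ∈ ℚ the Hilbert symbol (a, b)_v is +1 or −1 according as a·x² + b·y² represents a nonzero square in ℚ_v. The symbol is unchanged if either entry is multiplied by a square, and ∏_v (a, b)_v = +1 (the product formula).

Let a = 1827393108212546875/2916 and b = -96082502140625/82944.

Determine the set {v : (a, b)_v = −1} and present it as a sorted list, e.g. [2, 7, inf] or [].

[2, 19]

(a, b) ≡ (323323, -17) mod (ℚ^×)²; places V = {2, 3, 5, 7, 11, 13, 17, 19, ∞}.
(a,b)_19: α=3, u≡13; β=2, v≡18 (mod 19); (13|19)=-1, (18|19)=-1; sign (−1)^0·-1^2·-1^3 = -1.
(a,b)_5: α=6, u≡3; β=6, v≡2 (mod 5); (3|5)=-1, (2|5)=-1; sign (−1)^0·-1^6·-1^6 = +1.
(a,b)_∞: sgn(323323)=+, sgn(-17)=−, so +1.
(a,b)_3: α=-6, u≡1; β=-4, v≡1 (mod 3); (1|3)=+1, (1|3)=+1; sign (−1)^0·+1^-4·+1^-6 = +1.
(a,b)_17: α=1, u≡16; β=1, v≡2 (mod 17); (16|17)=+1, (2|17)=+1; sign (−1)^0·+1^1·+1^1 = +1.
(a,b)_7: α=3, u≡6; β=2, v≡4 (mod 7); (6|7)=-1, (4|7)=+1; sign (−1)^0·-1^2·+1^3 = +1.
(a,b)_2: α=-2, β=-10; u≡3, v≡7 (mod 8); ε(u)ε(v)=1·1, αω(v)=-2·0, βω(u)=-10·1; sum ≡ 1  ⇒  -1.
(a,b)_11: α=3, u≡9; β=2, v≡3 (mod 11); (9|11)=+1, (3|11)=+1; sign (−1)^0·+1^2·+1^3 = +1.
(a,b)_13: α=3, u≡8; β=2, v≡10 (mod 13); (8|13)=-1, (10|13)=+1; sign (−1)^0·-1^2·+1^3 = +1.
|Ram(323323, -17)| = 2, even; anisotropic at {2, 19}.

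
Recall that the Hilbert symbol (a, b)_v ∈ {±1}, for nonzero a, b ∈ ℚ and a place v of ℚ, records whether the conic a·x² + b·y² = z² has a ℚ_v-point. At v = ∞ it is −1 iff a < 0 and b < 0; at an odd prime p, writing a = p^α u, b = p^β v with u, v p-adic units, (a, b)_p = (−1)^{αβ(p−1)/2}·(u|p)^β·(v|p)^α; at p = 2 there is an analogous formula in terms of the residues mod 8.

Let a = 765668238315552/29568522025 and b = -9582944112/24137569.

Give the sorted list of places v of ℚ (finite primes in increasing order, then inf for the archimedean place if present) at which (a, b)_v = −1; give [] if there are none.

Mod squares: a ≡ 6578, b ≡ -23. Check v ∈ {∞, 2, 3, 5, 7, 11, 13, 17, 23}.
v=11: a=11^1·(≡1), b=11^0·(≡10) mod 11; (1|11)=+1, (10|11)=-1; (−1)^{1·0·5}·(+1)^0·(-1)^1 = -1.
v=23: a=23^1·(≡19), b=23^1·(≡11) mod 23; (19|23)=-1, (11|23)=-1; (−1)^{1·1·11}·(-1)^1·(-1)^1 = -1.
v=5: a=5^-2·(≡2), b=5^0·(≡2) mod 5; (2|5)=-1, (2|5)=-1; (−1)^{-2·0·2}·(-1)^0·(-1)^-2 = +1.
v=∞: 6578 > 0 and -23 < 0  ⇒  (a,b)_∞ = +1.
v=3: a=3^16·(≡2), b=3^12·(≡1) mod 3; (2|3)=-1, (1|3)=+1; (−1)^{16·12·1}·(-1)^12·(+1)^16 = +1.
v=13: a=13^3·(≡10), b=13^0·(≡12) mod 13; (10|13)=+1, (12|13)=+1; (−1)^{3·0·6}·(+1)^0·(+1)^3 = +1.
v=2: v_2(a)=5, v_2(b)=4; units ≡ 1, 1 (mod 8); ε·ε+αω+βω = 0·0+5·0+4·0 ≡ 0  ⇒  (a,b)_2 = +1.
v=17: a=17^-6·(≡16), b=17^-6·(≡3) mod 17; (16|17)=+1, (3|17)=-1; (−1)^{-6·-6·8}·(+1)^-6·(-1)^-6 = +1.
v=7: a=7^-2·(≡3), b=7^2·(≡3) mod 7; (3|7)=-1, (3|7)=-1; (−1)^{-2·2·3}·(-1)^2·(-1)^-2 = +1.
(6578, -23 / ℚ) ramifies at {11, 23}: a division algebra.

[11, 23]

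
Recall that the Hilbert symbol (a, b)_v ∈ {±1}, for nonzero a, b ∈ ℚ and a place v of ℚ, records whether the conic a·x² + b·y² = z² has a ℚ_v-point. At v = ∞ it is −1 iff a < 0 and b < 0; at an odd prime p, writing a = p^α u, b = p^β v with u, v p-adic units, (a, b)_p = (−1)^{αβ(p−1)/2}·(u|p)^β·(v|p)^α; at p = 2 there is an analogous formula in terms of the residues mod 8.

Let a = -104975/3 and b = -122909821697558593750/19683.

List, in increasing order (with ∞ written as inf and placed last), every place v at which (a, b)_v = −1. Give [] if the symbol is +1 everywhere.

(a, b) ≡ (-12597, -7410) mod (ℚ^×)²; places V = {2, 3, 5, 13, 17, 19, ∞}.
(a,b)_3: α=-1, u≡1; β=-9, v≡2 (mod 3); (1|3)=+1, (2|3)=-1; sign (−1)^1·+1^-9·-1^-1 = +1.
(a,b)_19: α=1, u≡14; β=3, v≡5 (mod 19); (14|19)=-1, (5|19)=+1; sign (−1)^1·-1^3·+1^1 = +1.
(a,b)_17: α=1, u≡10; β=4, v≡8 (mod 17); (10|17)=-1, (8|17)=+1; sign (−1)^0·-1^4·+1^1 = +1.
(a,b)_5: α=2, u≡2; β=11, v≡3 (mod 5); (2|5)=-1, (3|5)=-1; sign (−1)^0·-1^11·-1^2 = -1.
(a,b)_2: α=0, β=1; u≡3, v≡7 (mod 8); ε(u)ε(v)=1·1, αω(v)=0·0, βω(u)=1·1; sum ≡ 0  ⇒  +1.
(a,b)_∞: sgn(-12597)=−, sgn(-7410)=−, so -1.
(a,b)_13: α=1, u≡8; β=3, v≡5 (mod 13); (8|13)=-1, (5|13)=-1; sign (−1)^0·-1^3·-1^1 = +1.
(-12597, -7410 / ℚ) ramifies at {5, ∞}: a division algebra.

[5, inf]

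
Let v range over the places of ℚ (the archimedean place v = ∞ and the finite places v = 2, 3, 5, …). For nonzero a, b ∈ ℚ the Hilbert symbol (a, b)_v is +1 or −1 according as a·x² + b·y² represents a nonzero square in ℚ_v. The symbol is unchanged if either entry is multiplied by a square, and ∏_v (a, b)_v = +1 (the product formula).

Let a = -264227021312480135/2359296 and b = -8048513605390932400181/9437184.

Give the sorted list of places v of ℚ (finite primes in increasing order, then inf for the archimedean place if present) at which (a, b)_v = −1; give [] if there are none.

(a, b) ≡ (-215, -22661) mod (ℚ^×)²; places V = {2, 3, 5, 7, 13, 17, 31, 43, ∞}.
(a,b)_7: α=2, u≡1; β=2, v≡3 (mod 7); (1|7)=+1, (3|7)=-1; sign (−1)^0·+1^2·-1^2 = +1.
(a,b)_∞: sgn(-215)=−, sgn(-22661)=−, so -1.
(a,b)_5: α=1, u≡3; β=0, v≡1 (mod 5); (3|5)=-1, (1|5)=+1; sign (−1)^0·-1^0·+1^1 = +1.
(a,b)_31: α=2, u≡19; β=3, v≡22 (mod 31); (19|31)=+1, (22|31)=-1; sign (−1)^0·+1^3·-1^2 = +1.
(a,b)_17: α=4, u≡5; β=7, v≡12 (mod 17); (5|17)=-1, (12|17)=-1; sign (−1)^0·-1^7·-1^4 = -1.
(a,b)_13: α=2, u≡11; β=2, v≡7 (mod 13); (11|13)=-1, (7|13)=-1; sign (−1)^0·-1^2·-1^2 = +1.
(a,b)_43: α=3, u≡17; β=3, v≡34 (mod 43); (17|43)=+1, (34|43)=-1; sign (−1)^1·+1^3·-1^3 = +1.
(a,b)_2: α=-18, β=-20; u≡1, v≡3 (mod 8); ε(u)ε(v)=0·1, αω(v)=-18·1, βω(u)=-20·0; sum ≡ 0  ⇒  +1.
(a,b)_3: α=-2, u≡1; β=-2, v≡1 (mod 3); (1|3)=+1, (1|3)=+1; sign (−1)^0·+1^-2·+1^-2 = +1.
(-215, -22661 / ℚ) ramifies at {17, ∞}: a division algebra.

[17, inf]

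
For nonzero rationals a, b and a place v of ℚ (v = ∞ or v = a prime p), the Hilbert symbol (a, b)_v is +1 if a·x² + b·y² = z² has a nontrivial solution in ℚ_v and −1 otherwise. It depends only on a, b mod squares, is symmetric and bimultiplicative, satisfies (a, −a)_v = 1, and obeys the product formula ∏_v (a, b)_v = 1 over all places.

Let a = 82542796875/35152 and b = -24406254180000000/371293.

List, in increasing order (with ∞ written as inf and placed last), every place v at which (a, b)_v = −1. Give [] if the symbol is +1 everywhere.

[2, 3, 5, 7, 11, 13]

(a, b) ≡ (143, -1365) mod (ℚ^×)²; places V = {2, 3, 5, 7, 11, 13, ∞}.
(a,b)_13: α=-3, u≡2; β=-5, v≡4 (mod 13); (2|13)=-1, (4|13)=+1; sign (−1)^0·-1^-5·+1^-3 = -1.
(a,b)_11: α=3, u≡8; β=4, v≡7 (mod 11); (8|11)=-1, (7|11)=-1; sign (−1)^0·-1^4·-1^3 = -1.
(a,b)_2: α=-4, β=8; u≡7, v≡3 (mod 8); ε(u)ε(v)=1·1, αω(v)=-4·1, βω(u)=8·0; sum ≡ 1  ⇒  -1.
(a,b)_5: α=6, u≡2; β=7, v≡2 (mod 5); (2|5)=-1, (2|5)=-1; sign (−1)^0·-1^7·-1^6 = -1.
(a,b)_7: α=2, u≡5; β=3, v≡1 (mod 7); (5|7)=-1, (1|7)=+1; sign (−1)^0·-1^3·+1^2 = -1.
(a,b)_∞: sgn(143)=+, sgn(-1365)=−, so +1.
(a,b)_3: α=4, u≡2; β=5, v≡1 (mod 3); (2|3)=-1, (1|3)=+1; sign (−1)^0·-1^5·+1^4 = -1.
(143, -1365 / ℚ) ramifies at {2, 3, 5, 7, 11, 13}: a division algebra.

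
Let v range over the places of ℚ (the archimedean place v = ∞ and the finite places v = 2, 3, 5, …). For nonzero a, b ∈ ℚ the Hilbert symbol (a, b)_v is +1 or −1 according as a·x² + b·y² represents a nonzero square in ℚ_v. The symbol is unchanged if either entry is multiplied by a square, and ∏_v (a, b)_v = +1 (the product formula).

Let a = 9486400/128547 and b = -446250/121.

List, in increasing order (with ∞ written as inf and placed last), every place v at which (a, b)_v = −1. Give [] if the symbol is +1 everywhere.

[7, 17]

(a, b) ≡ (3, -714) mod (ℚ^×)²; places V = {2, 3, 5, 7, 11, 17, 23, ∞}.
(a,b)_11: α=2, u≡3; β=-2, v≡9 (mod 11); (3|11)=+1, (9|11)=+1; sign (−1)^0·+1^-2·+1^2 = +1.
(a,b)_17: α=0, u≡6; β=1, v≡16 (mod 17); (6|17)=-1, (16|17)=+1; sign (−1)^0·-1^1·+1^0 = -1.
(a,b)_3: α=-5, u≡1; β=1, v≡2 (mod 3); (1|3)=+1, (2|3)=-1; sign (−1)^1·+1^1·-1^-5 = +1.
(a,b)_23: α=-2, u≡18; β=0, v≡7 (mod 23); (18|23)=+1, (7|23)=-1; sign (−1)^0·+1^0·-1^-2 = +1.
(a,b)_∞: sgn(3)=+, sgn(-714)=−, so +1.
(a,b)_2: α=6, β=1; u≡3, v≡3 (mod 8); ε(u)ε(v)=1·1, αω(v)=6·1, βω(u)=1·1; sum ≡ 0  ⇒  +1.
(a,b)_5: α=2, u≡3; β=4, v≡1 (mod 5); (3|5)=-1, (1|5)=+1; sign (−1)^0·-1^4·+1^2 = +1.
(a,b)_7: α=2, u≡6; β=1, v≡3 (mod 7); (6|7)=-1, (3|7)=-1; sign (−1)^0·-1^1·-1^2 = -1.
|Ram(3, -714)| = 2, even; anisotropic at {7, 17}.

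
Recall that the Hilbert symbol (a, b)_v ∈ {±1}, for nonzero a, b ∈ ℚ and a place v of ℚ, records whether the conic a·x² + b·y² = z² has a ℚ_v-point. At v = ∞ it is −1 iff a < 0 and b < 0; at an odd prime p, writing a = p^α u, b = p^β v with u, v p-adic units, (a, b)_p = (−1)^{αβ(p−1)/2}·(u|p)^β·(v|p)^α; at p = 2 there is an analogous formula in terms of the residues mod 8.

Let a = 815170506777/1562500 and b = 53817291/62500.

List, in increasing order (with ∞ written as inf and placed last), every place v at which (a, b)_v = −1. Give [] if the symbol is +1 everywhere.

[11, 19]

(a, b) ≡ (3553, 19) mod (ℚ^×)²; places V = {2, 3, 5, 11, 17, 19, ∞}.
(a,b)_17: α=3, u≡11; β=2, v≡15 (mod 17); (11|17)=-1, (15|17)=+1; sign (−1)^0·-1^2·+1^3 = +1.
(a,b)_2: α=-2, β=-2; u≡1, v≡3 (mod 8); ε(u)ε(v)=0·1, αω(v)=-2·1, βω(u)=-2·0; sum ≡ 0  ⇒  +1.
(a,b)_11: α=3, u≡1; β=2, v≡7 (mod 11); (1|11)=+1, (7|11)=-1; sign (−1)^0·+1^2·-1^3 = -1.
(a,b)_19: α=1, u≡16; β=1, v≡5 (mod 19); (16|19)=+1, (5|19)=+1; sign (−1)^1·+1^1·+1^1 = -1.
(a,b)_3: α=8, u≡1; β=4, v≡1 (mod 3); (1|3)=+1, (1|3)=+1; sign (−1)^0·+1^4·+1^8 = +1.
(a,b)_5: α=-8, u≡3; β=-6, v≡4 (mod 5); (3|5)=-1, (4|5)=+1; sign (−1)^0·-1^-6·+1^-8 = +1.
(a,b)_∞: sgn(3553)=+, sgn(19)=+, so +1.
|Ram(3553, 19)| = 2, even; anisotropic at {11, 19}.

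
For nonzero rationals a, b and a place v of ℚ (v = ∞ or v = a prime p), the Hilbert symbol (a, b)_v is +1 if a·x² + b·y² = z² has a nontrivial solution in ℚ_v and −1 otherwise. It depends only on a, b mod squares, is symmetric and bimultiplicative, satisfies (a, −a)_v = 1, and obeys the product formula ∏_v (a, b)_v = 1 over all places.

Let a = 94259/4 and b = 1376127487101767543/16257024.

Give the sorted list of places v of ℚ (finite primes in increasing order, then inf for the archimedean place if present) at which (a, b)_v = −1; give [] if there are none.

(a, b) ≡ (779, 5423) mod (ℚ^×)²; places V = {2, 3, 7, 11, 13, 17, 19, 29, 41, ∞}.
(a,b)_∞: sgn(779)=+, sgn(5423)=+, so +1.
(a,b)_7: α=0, u≡1; β=-2, v≡6 (mod 7); (1|7)=+1, (6|7)=-1; sign (−1)^0·+1^-2·-1^0 = +1.
(a,b)_13: α=0, u≡12; β=4, v≡8 (mod 13); (12|13)=+1, (8|13)=-1; sign (−1)^0·+1^4·-1^0 = +1.
(a,b)_3: α=0, u≡2; β=-4, v≡2 (mod 3); (2|3)=-1, (2|3)=-1; sign (−1)^0·-1^-4·-1^0 = +1.
(a,b)_29: α=0, u≡24; β=1, v≡22 (mod 29); (24|29)=+1, (22|29)=+1; sign (−1)^0·+1^1·+1^0 = +1.
(a,b)_2: α=-2, β=-12; u≡3, v≡7 (mod 8); ε(u)ε(v)=1·1, αω(v)=-2·0, βω(u)=-12·1; sum ≡ 1  ⇒  -1.
(a,b)_19: α=1, u≡10; β=2, v≡8 (mod 19); (10|19)=-1, (8|19)=-1; sign (−1)^0·-1^2·-1^1 = -1.
(a,b)_17: α=0, u≡7; β=1, v≡1 (mod 17); (7|17)=-1, (1|17)=+1; sign (−1)^0·-1^1·+1^0 = -1.
(a,b)_11: α=2, u≡5; β=5, v≡5 (mod 11); (5|11)=+1, (5|11)=+1; sign (−1)^0·+1^5·+1^2 = +1.
(a,b)_41: α=1, u≡11; β=2, v≡12 (mod 41); (11|41)=-1, (12|41)=-1; sign (−1)^0·-1^2·-1^1 = -1.
|Ram(779, 5423)| = 4, even; anisotropic at {2, 17, 19, 41}.

[2, 17, 19, 41]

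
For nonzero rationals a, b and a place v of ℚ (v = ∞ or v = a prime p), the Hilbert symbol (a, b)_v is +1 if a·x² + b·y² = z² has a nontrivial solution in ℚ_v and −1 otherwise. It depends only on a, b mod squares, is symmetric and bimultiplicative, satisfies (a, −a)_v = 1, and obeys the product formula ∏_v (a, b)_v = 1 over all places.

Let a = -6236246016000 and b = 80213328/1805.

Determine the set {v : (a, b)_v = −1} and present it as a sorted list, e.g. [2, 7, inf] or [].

Mod squares: a ≡ -10010, b ≡ 65. Check v ∈ {∞, 2, 3, 5, 7, 11, 13, 19, 23}.
v=23: a=23^0·(≡13), b=23^2·(≡14) mod 23; (13|23)=+1, (14|23)=-1; (−1)^{0·2·11}·(+1)^2·(-1)^0 = +1.
v=11: a=11^1·(≡3), b=11^0·(≡8) mod 11; (3|11)=+1, (8|11)=-1; (−1)^{1·0·5}·(+1)^0·(-1)^1 = -1.
v=2: v_2(a)=15, v_2(b)=4; units ≡ 3, 1 (mod 8); ε·ε+αω+βω = 1·0+15·0+4·1 ≡ 0  ⇒  (a,b)_2 = +1.
v=∞: -10010 < 0 and 65 > 0  ⇒  (a,b)_∞ = +1.
v=7: a=7^1·(≡6), b=7^0·(≡1) mod 7; (6|7)=-1, (1|7)=+1; (−1)^{1·0·3}·(-1)^0·(+1)^1 = +1.
v=3: a=3^2·(≡1), b=3^6·(≡2) mod 3; (1|3)=+1, (2|3)=-1; (−1)^{2·6·1}·(+1)^6·(-1)^2 = +1.
v=13: a=13^3·(≡4), b=13^1·(≡6) mod 13; (4|13)=+1, (6|13)=-1; (−1)^{3·1·6}·(+1)^1·(-1)^3 = -1.
v=5: a=5^3·(≡2), b=5^-1·(≡3) mod 5; (2|5)=-1, (3|5)=-1; (−1)^{3·-1·2}·(-1)^-1·(-1)^3 = +1.
v=19: a=19^0·(≡13), b=19^-2·(≡8) mod 19; (13|19)=-1, (8|19)=-1; (−1)^{0·-2·9}·(-1)^-2·(-1)^0 = +1.
Ram(-10010, 65) = {11, 13}; no ℚ_11-point on the conic.

[11, 13]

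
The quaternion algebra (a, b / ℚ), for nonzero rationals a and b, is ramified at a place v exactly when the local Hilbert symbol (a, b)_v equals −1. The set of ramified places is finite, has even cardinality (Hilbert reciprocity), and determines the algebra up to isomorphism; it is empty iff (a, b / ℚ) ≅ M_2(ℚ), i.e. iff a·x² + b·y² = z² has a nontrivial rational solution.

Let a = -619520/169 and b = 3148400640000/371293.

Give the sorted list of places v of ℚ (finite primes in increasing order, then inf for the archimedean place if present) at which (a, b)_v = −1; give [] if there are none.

(a, b) ≡ (-5, 273) mod (ℚ^×)²; places V = {2, 3, 5, 7, 11, 13, ∞}.
(a,b)_∞: sgn(-5)=−, sgn(273)=+, so +1.
(a,b)_13: α=-2, u≡8; β=-5, v≡5 (mod 13); (8|13)=-1, (5|13)=-1; sign (−1)^0·-1^-5·-1^-2 = -1.
(a,b)_5: α=1, u≡4; β=4, v≡3 (mod 5); (4|5)=+1, (3|5)=-1; sign (−1)^0·+1^4·-1^1 = -1.
(a,b)_3: α=0, u≡1; β=1, v≡1 (mod 3); (1|3)=+1, (1|3)=+1; sign (−1)^0·+1^1·+1^0 = +1.
(a,b)_7: α=0, u≡1; β=1, v≡2 (mod 7); (1|7)=+1, (2|7)=+1; sign (−1)^0·+1^1·+1^0 = +1.
(a,b)_2: α=10, β=14; u≡3, v≡1 (mod 8); ε(u)ε(v)=1·0, αω(v)=10·0, βω(u)=14·1; sum ≡ 0  ⇒  +1.
(a,b)_11: α=2, u≡7; β=4, v≡1 (mod 11); (7|11)=-1, (1|11)=+1; sign (−1)^0·-1^4·+1^2 = +1.
|Ram(-5, 273)| = 2, even; anisotropic at {5, 13}.

[5, 13]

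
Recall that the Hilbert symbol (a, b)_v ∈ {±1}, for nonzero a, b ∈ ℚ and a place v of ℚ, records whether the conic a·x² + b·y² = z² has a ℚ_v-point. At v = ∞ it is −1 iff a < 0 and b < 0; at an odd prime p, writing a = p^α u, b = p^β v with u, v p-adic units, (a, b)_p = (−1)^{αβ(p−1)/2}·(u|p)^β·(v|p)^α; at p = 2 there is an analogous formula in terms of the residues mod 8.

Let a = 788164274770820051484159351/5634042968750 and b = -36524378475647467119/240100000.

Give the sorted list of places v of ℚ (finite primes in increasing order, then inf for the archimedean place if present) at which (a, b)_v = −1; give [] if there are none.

(a, b) ≡ (10626, -390) mod (ℚ^×)²; places V = {2, 3, 5, 7, 11, 13, 23, 29, 53, ∞}.
(a,b)_∞: sgn(10626)=+, sgn(-390)=−, so +1.
(a,b)_5: α=-10, u≡1; β=-5, v≡3 (mod 5); (1|5)=+1, (3|5)=-1; sign (−1)^0·+1^-5·-1^-10 = +1.
(a,b)_29: α=-2, u≡17; β=0, v≡22 (mod 29); (17|29)=-1, (22|29)=+1; sign (−1)^0·-1^0·+1^-2 = +1.
(a,b)_2: α=-1, β=-5; u≡1, v≡5 (mod 8); ε(u)ε(v)=0·0, αω(v)=-1·1, βω(u)=-5·0; sum ≡ 1  ⇒  -1.
(a,b)_3: α=25, u≡2; β=17, v≡2 (mod 3); (2|3)=-1, (2|3)=-1; sign (−1)^1·-1^17·-1^25 = -1.
(a,b)_13: α=2, u≡5; β=1, v≡3 (mod 13); (5|13)=-1, (3|13)=+1; sign (−1)^0·-1^1·+1^2 = -1.
(a,b)_11: α=5, u≡3; β=4, v≡2 (mod 11); (3|11)=+1, (2|11)=-1; sign (−1)^0·+1^4·-1^5 = -1.
(a,b)_53: α=2, u≡14; β=2, v≡39 (mod 53); (14|53)=-1, (39|53)=-1; sign (−1)^0·-1^2·-1^2 = +1.
(a,b)_7: α=-3, u≡3; β=-4, v≡4 (mod 7); (3|7)=-1, (4|7)=+1; sign (−1)^0·-1^-4·+1^-3 = +1.
(a,b)_23: α=3, u≡9; β=2, v≡3 (mod 23); (9|23)=+1, (3|23)=+1; sign (−1)^0·+1^2·+1^3 = +1.
Ram(10626, -390) = {2, 3, 11, 13}; no ℚ_2-point on the conic.

[2, 3, 11, 13]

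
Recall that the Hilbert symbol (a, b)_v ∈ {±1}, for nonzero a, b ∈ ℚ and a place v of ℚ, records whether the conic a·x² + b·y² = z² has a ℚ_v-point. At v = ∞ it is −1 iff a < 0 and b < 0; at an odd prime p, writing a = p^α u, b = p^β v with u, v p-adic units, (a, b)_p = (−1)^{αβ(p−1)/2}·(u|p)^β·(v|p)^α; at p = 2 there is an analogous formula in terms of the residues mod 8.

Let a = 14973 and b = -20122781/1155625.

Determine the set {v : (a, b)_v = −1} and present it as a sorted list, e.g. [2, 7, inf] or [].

[7, 23]

(a, b) ≡ (14973, -29) mod (ℚ^×)²; places V = {2, 3, 5, 7, 17, 23, 29, 31, 43, ∞}.
(a,b)_7: α=1, u≡4; β=4, v≡6 (mod 7); (4|7)=+1, (6|7)=-1; sign (−1)^0·+1^4·-1^1 = -1.
(a,b)_5: α=0, u≡3; β=-4, v≡1 (mod 5); (3|5)=-1, (1|5)=+1; sign (−1)^0·-1^-4·+1^0 = +1.
(a,b)_17: α=0, u≡13; β=2, v≡14 (mod 17); (13|17)=+1, (14|17)=-1; sign (−1)^0·+1^2·-1^0 = +1.
(a,b)_∞: sgn(14973)=+, sgn(-29)=−, so +1.
(a,b)_31: α=1, u≡18; β=0, v≡9 (mod 31); (18|31)=+1, (9|31)=+1; sign (−1)^0·+1^0·+1^1 = +1.
(a,b)_23: α=1, u≡7; β=0, v≡15 (mod 23); (7|23)=-1, (15|23)=-1; sign (−1)^0·-1^0·-1^1 = -1.
(a,b)_2: α=0, β=0; u≡5, v≡3 (mod 8); ε(u)ε(v)=0·1, αω(v)=0·1, βω(u)=0·1; sum ≡ 0  ⇒  +1.
(a,b)_3: α=1, u≡2; β=0, v≡1 (mod 3); (2|3)=-1, (1|3)=+1; sign (−1)^0·-1^0·+1^1 = +1.
(a,b)_29: α=0, u≡9; β=1, v≡13 (mod 29); (9|29)=+1, (13|29)=+1; sign (−1)^0·+1^1·+1^0 = +1.
(a,b)_43: α=0, u≡9; β=-2, v≡10 (mod 43); (9|43)=+1, (10|43)=+1; sign (−1)^0·+1^-2·+1^0 = +1.
|Ram(14973, -29)| = 2, even; anisotropic at {7, 23}.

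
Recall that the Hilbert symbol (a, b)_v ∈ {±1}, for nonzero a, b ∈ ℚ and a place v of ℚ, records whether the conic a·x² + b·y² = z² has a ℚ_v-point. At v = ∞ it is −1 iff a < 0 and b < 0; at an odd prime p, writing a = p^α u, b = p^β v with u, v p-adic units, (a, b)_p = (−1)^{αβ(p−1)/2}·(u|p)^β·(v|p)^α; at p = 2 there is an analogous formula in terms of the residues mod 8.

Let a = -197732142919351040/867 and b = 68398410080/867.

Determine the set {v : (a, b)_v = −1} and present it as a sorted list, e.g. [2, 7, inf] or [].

[5, 7]

(a, b) ≡ (-105, 4290) mod (ℚ^×)²; places V = {2, 3, 5, 7, 11, 13, 17, 19, ∞}.
(a,b)_19: α=4, u≡9; β=2, v≡18 (mod 19); (9|19)=+1, (18|19)=-1; sign (−1)^0·+1^2·-1^4 = +1.
(a,b)_17: α=-2, u≡10; β=-2, v≡6 (mod 17); (10|17)=-1, (6|17)=-1; sign (−1)^0·-1^-2·-1^-2 = +1.
(a,b)_5: α=1, u≡1; β=1, v≡3 (mod 5); (1|5)=+1, (3|5)=-1; sign (−1)^0·+1^1·-1^1 = -1.
(a,b)_3: α=-1, u≡1; β=-1, v≡2 (mod 3); (1|3)=+1, (2|3)=-1; sign (−1)^1·+1^-1·-1^-1 = +1.
(a,b)_∞: sgn(-105)=−, sgn(4290)=+, so +1.
(a,b)_7: α=3, u≡3; β=2, v≡5 (mod 7); (3|7)=-1, (5|7)=-1; sign (−1)^0·-1^2·-1^3 = -1.
(a,b)_13: α=4, u≡10; β=3, v≡5 (mod 13); (10|13)=+1, (5|13)=-1; sign (−1)^0·+1^3·-1^4 = +1.
(a,b)_2: α=8, β=5; u≡7, v≡1 (mod 8); ε(u)ε(v)=1·0, αω(v)=8·0, βω(u)=5·0; sum ≡ 0  ⇒  +1.
(a,b)_11: α=2, u≡3; β=1, v≡9 (mod 11); (3|11)=+1, (9|11)=+1; sign (−1)^0·+1^1·+1^2 = +1.
Ram(-105, 4290) = {5, 7}; no ℚ_5-point on the conic.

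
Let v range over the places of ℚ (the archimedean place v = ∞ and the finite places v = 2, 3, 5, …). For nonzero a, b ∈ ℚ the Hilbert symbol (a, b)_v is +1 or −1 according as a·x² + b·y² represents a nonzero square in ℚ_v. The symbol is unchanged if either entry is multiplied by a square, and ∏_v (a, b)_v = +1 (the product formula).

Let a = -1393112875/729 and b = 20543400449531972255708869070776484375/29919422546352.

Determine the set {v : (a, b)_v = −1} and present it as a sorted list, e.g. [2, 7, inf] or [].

(a, b) ≡ (-1137235, 608685) mod (ℚ^×)²; places V = {2, 3, 5, 7, 11, 13, 17, 19, 23, 29, 31, ∞}.
(a,b)_7: α=2, u≡3; β=9, v≡1 (mod 7); (3|7)=-1, (1|7)=+1; sign (−1)^0·-1^9·+1^2 = -1.
(a,b)_29: α=1, u≡24; β=4, v≡7 (mod 29); (24|29)=+1, (7|29)=+1; sign (−1)^0·+1^4·+1^1 = +1.
(a,b)_3: α=-6, u≡2; β=-15, v≡2 (mod 3); (2|3)=-1, (2|3)=-1; sign (−1)^0·-1^-15·-1^-6 = -1.
(a,b)_∞: sgn(-1137235)=−, sgn(608685)=+, so +1.
(a,b)_2: α=0, β=-4; u≡5, v≡5 (mod 8); ε(u)ε(v)=0·0, αω(v)=0·1, βω(u)=-4·1; sum ≡ 0  ⇒  +1.
(a,b)_31: α=1, u≡19; β=3, v≡13 (mod 31); (19|31)=+1, (13|31)=-1; sign (−1)^1·+1^3·-1^1 = +1.
(a,b)_17: α=0, u≡10; β=3, v≡6 (mod 17); (10|17)=-1, (6|17)=-1; sign (−1)^0·-1^3·-1^0 = -1.
(a,b)_19: α=0, u≡2; β=-4, v≡4 (mod 19); (2|19)=-1, (4|19)=+1; sign (−1)^0·-1^-4·+1^0 = +1.
(a,b)_11: α=1, u≡9; β=3, v≡1 (mod 11); (9|11)=+1, (1|11)=+1; sign (−1)^1·+1^3·+1^1 = -1.
(a,b)_5: α=3, u≡3; β=7, v≡2 (mod 5); (3|5)=-1, (2|5)=-1; sign (−1)^0·-1^7·-1^3 = +1.
(a,b)_13: α=0, u≡2; β=2, v≡9 (mod 13); (2|13)=-1, (9|13)=+1; sign (−1)^0·-1^2·+1^0 = +1.
(a,b)_23: α=1, u≡22; β=4, v≡13 (mod 23); (22|23)=-1, (13|23)=+1; sign (−1)^0·-1^4·+1^1 = +1.
(-1137235, 608685 / ℚ) ramifies at {3, 7, 11, 17}: a division algebra.

[3, 7, 11, 17]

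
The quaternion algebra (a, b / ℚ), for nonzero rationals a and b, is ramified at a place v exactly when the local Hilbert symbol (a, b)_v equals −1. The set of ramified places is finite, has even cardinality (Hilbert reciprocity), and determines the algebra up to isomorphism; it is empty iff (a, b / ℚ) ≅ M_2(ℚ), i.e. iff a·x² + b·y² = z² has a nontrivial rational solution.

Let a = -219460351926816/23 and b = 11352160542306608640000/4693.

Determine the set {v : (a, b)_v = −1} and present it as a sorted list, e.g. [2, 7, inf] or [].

[2, 3, 13, 23]

Mod squares: a ≡ -102718, b ≡ 9867. Check v ∈ {∞, 2, 3, 5, 7, 11, 13, 19, 23, 29}.
v=2: v_2(a)=5, v_2(b)=12; units ≡ 1, 3 (mod 8); ε·ε+αω+βω = 0·1+5·1+12·0 ≡ 1  ⇒  (a,b)_2 = -1.
v=13: a=13^2·(≡7), b=13^-1·(≡6) mod 13; (7|13)=-1, (6|13)=-1; (−1)^{2·-1·6}·(-1)^-1·(-1)^2 = -1.
v=3: a=3^2·(≡2), b=3^11·(≡1) mod 3; (2|3)=-1, (1|3)=+1; (−1)^{2·11·1}·(-1)^11·(+1)^2 = -1.
v=11: a=11^1·(≡5), b=11^1·(≡10) mod 11; (5|11)=+1, (10|11)=-1; (−1)^{1·1·5}·(+1)^1·(-1)^1 = +1.
v=23: a=23^-1·(≡7), b=23^1·(≡22) mod 23; (7|23)=-1, (22|23)=-1; (−1)^{-1·1·11}·(-1)^1·(-1)^-1 = -1.
v=∞: -102718 < 0 and 9867 > 0  ⇒  (a,b)_∞ = +1.
v=29: a=29^3·(≡13), b=29^2·(≡7) mod 29; (13|29)=+1, (7|29)=+1; (−1)^{3·2·14}·(+1)^2·(+1)^3 = +1.
v=7: a=7^5·(≡5), b=7^6·(≡1) mod 7; (5|7)=-1, (1|7)=+1; (−1)^{5·6·3}·(-1)^6·(+1)^5 = +1.
v=5: a=5^0·(≡3), b=5^4·(≡3) mod 5; (3|5)=-1, (3|5)=-1; (−1)^{0·4·2}·(-1)^4·(-1)^0 = +1.
v=19: a=19^0·(≡12), b=19^-2·(≡17) mod 19; (12|19)=-1, (17|19)=+1; (−1)^{0·-2·9}·(-1)^-2·(+1)^0 = +1.
|Ram(-102718, 9867)| = 4, even; anisotropic at {2, 3, 13, 23}.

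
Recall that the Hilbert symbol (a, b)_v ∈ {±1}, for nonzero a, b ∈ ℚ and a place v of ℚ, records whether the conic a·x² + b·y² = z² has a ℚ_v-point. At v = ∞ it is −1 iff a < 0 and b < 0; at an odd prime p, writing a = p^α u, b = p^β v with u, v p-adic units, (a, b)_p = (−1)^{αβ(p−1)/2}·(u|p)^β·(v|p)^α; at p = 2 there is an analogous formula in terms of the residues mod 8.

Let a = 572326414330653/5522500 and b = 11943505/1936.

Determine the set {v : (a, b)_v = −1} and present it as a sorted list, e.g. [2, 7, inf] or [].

[5, 23, 29, 41]

Mod squares: a ≡ 48093, b ≡ 145. Check v ∈ {∞, 2, 3, 5, 7, 11, 17, 23, 29, 31, 41, 47}.
v=41: a=41^1·(≡23), b=41^2·(≡15) mod 41; (23|41)=+1, (15|41)=-1; (−1)^{1·2·20}·(+1)^2·(-1)^1 = -1.
v=2: v_2(a)=-2, v_2(b)=-4; units ≡ 5, 1 (mod 8); ε·ε+αω+βω = 0·0+-2·0+-4·1 ≡ 0  ⇒  (a,b)_2 = +1.
v=∞: 48093 > 0 and 145 > 0  ⇒  (a,b)_∞ = +1.
v=5: a=5^-4·(≡3), b=5^1·(≡1) mod 5; (3|5)=-1, (1|5)=+1; (−1)^{-4·1·2}·(-1)^1·(+1)^-4 = -1.
v=29: a=29^0·(≡21), b=29^1·(≡6) mod 29; (21|29)=-1, (6|29)=+1; (−1)^{0·1·14}·(-1)^1·(+1)^0 = -1.
v=7: a=7^0·(≡6), b=7^2·(≡3) mod 7; (6|7)=-1, (3|7)=-1; (−1)^{0·2·3}·(-1)^2·(-1)^0 = +1.
v=47: a=47^-2·(≡21), b=47^0·(≡32) mod 47; (21|47)=+1, (32|47)=+1; (−1)^{-2·0·23}·(+1)^0·(+1)^-2 = +1.
v=11: a=11^0·(≡3), b=11^-2·(≡7) mod 11; (3|11)=+1, (7|11)=-1; (−1)^{0·-2·5}·(+1)^-2·(-1)^0 = +1.
v=3: a=3^5·(≡2), b=3^0·(≡1) mod 3; (2|3)=-1, (1|3)=+1; (−1)^{5·0·1}·(-1)^0·(+1)^5 = +1.
v=23: a=23^3·(≡17), b=23^0·(≡22) mod 23; (17|23)=-1, (22|23)=-1; (−1)^{3·0·11}·(-1)^0·(-1)^3 = -1.
v=31: a=31^2·(≡13), b=31^0·(≡3) mod 31; (13|31)=-1, (3|31)=-1; (−1)^{2·0·15}·(-1)^0·(-1)^2 = +1.
v=17: a=17^3·(≡11), b=17^0·(≡16) mod 17; (11|17)=-1, (16|17)=+1; (−1)^{3·0·8}·(-1)^0·(+1)^3 = +1.
Ram(48093, 145) = {5, 23, 29, 41}; no ℚ_5-point on the conic.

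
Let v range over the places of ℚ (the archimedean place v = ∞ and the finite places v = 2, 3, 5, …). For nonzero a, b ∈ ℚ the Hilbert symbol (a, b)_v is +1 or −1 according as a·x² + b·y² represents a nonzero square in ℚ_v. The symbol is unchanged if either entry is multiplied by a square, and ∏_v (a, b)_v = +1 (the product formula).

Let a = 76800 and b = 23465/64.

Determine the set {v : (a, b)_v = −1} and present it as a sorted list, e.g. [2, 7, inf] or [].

(a, b) ≡ (3, 65) mod (ℚ^×)²; places V = {2, 3, 5, 13, 19, ∞}.
(a,b)_∞: sgn(3)=+, sgn(65)=+, so +1.
(a,b)_19: α=0, u≡2; β=2, v≡12 (mod 19); (2|19)=-1, (12|19)=-1; sign (−1)^0·-1^2·-1^0 = +1.
(a,b)_2: α=10, β=-6; u≡3, v≡1 (mod 8); ε(u)ε(v)=1·0, αω(v)=10·0, βω(u)=-6·1; sum ≡ 0  ⇒  +1.
(a,b)_13: α=0, u≡9; β=1, v≡2 (mod 13); (9|13)=+1, (2|13)=-1; sign (−1)^0·+1^1·-1^0 = +1.
(a,b)_5: α=2, u≡2; β=1, v≡2 (mod 5); (2|5)=-1, (2|5)=-1; sign (−1)^0·-1^1·-1^2 = -1.
(a,b)_3: α=1, u≡1; β=0, v≡2 (mod 3); (1|3)=+1, (2|3)=-1; sign (−1)^0·+1^0·-1^1 = -1.
Ram(3, 65) = {3, 5}; no ℚ_3-point on the conic.

[3, 5]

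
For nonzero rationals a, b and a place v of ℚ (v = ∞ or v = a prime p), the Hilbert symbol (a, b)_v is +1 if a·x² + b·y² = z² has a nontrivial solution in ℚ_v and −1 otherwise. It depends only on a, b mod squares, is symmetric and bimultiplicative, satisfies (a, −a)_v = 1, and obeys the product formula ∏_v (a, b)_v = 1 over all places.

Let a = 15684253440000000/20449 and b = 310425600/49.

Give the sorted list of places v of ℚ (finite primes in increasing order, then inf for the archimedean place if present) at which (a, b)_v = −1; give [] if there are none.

(a, b) ≡ (15, 12126) mod (ℚ^×)²; places V = {2, 3, 5, 7, 11, 13, 43, 47, ∞}.
(a,b)_11: α=-2, u≡5; β=0, v≡9 (mod 11); (5|11)=+1, (9|11)=+1; sign (−1)^0·+1^0·+1^-2 = +1.
(a,b)_7: α=0, u≡1; β=-2, v≡2 (mod 7); (1|7)=+1, (2|7)=+1; sign (−1)^0·+1^-2·+1^0 = +1.
(a,b)_2: α=14, β=11; u≡7, v≡7 (mod 8); ε(u)ε(v)=1·1, αω(v)=14·0, βω(u)=11·0; sum ≡ 1  ⇒  -1.
(a,b)_∞: sgn(15)=+, sgn(12126)=+, so +1.
(a,b)_47: α=2, u≡30; β=1, v≡39 (mod 47); (30|47)=-1, (39|47)=-1; sign (−1)^0·-1^1·-1^2 = -1.
(a,b)_43: α=2, u≡31; β=1, v≡17 (mod 43); (31|43)=+1, (17|43)=+1; sign (−1)^0·+1^1·+1^2 = +1.
(a,b)_3: α=1, u≡2; β=1, v≡1 (mod 3); (2|3)=-1, (1|3)=+1; sign (−1)^1·-1^1·+1^1 = +1.
(a,b)_5: α=7, u≡3; β=2, v≡1 (mod 5); (3|5)=-1, (1|5)=+1; sign (−1)^0·-1^2·+1^7 = +1.
(a,b)_13: α=-2, u≡6; β=0, v≡3 (mod 13); (6|13)=-1, (3|13)=+1; sign (−1)^0·-1^0·+1^-2 = +1.
Ram(15, 12126) = {2, 47}; no ℚ_2-point on the conic.

[2, 47]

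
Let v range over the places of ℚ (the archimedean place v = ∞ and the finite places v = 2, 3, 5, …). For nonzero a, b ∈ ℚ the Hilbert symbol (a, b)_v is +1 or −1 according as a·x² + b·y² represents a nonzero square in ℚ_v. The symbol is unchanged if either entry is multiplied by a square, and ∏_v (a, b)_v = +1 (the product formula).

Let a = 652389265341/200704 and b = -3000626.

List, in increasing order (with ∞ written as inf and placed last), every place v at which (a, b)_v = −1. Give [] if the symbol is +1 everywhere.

(a, b) ≡ (13981, -3000626) mod (ℚ^×)²; places V = {2, 3, 7, 11, 23, 31, 37, 41, 43, ∞}.
(a,b)_∞: sgn(13981)=+, sgn(-3000626)=−, so +1.
(a,b)_2: α=-12, β=1; u≡5, v≡7 (mod 8); ε(u)ε(v)=0·1, αω(v)=-12·0, βω(u)=1·1; sum ≡ 1  ⇒  -1.
(a,b)_41: α=1, u≡19; β=1, v≡40 (mod 41); (19|41)=-1, (40|41)=+1; sign (−1)^0·-1^1·+1^1 = -1.
(a,b)_37: α=0, u≡22; β=1, v≡6 (mod 37); (22|37)=-1, (6|37)=-1; sign (−1)^0·-1^1·-1^0 = -1.
(a,b)_7: α=-2, u≡2; β=0, v≡1 (mod 7); (2|7)=+1, (1|7)=+1; sign (−1)^0·+1^0·+1^-2 = +1.
(a,b)_43: α=0, u≡15; β=1, v≡7 (mod 43); (15|43)=+1, (7|43)=-1; sign (−1)^0·+1^1·-1^0 = +1.
(a,b)_23: α=2, u≡21; β=1, v≡17 (mod 23); (21|23)=-1, (17|23)=-1; sign (−1)^0·-1^1·-1^2 = -1.
(a,b)_11: α=3, u≡2; β=0, v≡9 (mod 11); (2|11)=-1, (9|11)=+1; sign (−1)^0·-1^0·+1^3 = +1.
(a,b)_3: α=6, u≡1; β=0, v≡1 (mod 3); (1|3)=+1, (1|3)=+1; sign (−1)^0·+1^0·+1^6 = +1.
(a,b)_31: α=1, u≡29; β=0, v≡19 (mod 31); (29|31)=-1, (19|31)=+1; sign (−1)^0·-1^0·+1^1 = +1.
(13981, -3000626 / ℚ) ramifies at {2, 23, 37, 41}: a division algebra.

[2, 23, 37, 41]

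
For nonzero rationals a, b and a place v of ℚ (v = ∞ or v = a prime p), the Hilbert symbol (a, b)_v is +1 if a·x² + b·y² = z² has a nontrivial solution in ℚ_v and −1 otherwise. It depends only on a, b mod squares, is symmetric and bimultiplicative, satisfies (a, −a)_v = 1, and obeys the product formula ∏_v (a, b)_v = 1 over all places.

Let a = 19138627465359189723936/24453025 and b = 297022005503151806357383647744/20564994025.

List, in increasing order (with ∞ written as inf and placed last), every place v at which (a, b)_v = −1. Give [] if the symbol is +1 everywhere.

[7, 11]

Mod squares: a ≡ 66, b ≡ 58786. Check v ∈ {∞, 2, 3, 5, 7, 11, 13, 17, 19, 23, 29, 43}.
v=5: a=5^-2·(≡1), b=5^-2·(≡4) mod 5; (1|5)=+1, (4|5)=+1; (−1)^{-2·-2·2}·(+1)^-2·(+1)^-2 = +1.
v=2: v_2(a)=5, v_2(b)=9; units ≡ 1, 1 (mod 8); ε·ε+αω+βω = 0·0+5·0+9·0 ≡ 0  ⇒  (a,b)_2 = +1.
v=∞: 66 > 0 and 58786 > 0  ⇒  (a,b)_∞ = +1.
v=43: a=43^-2·(≡35), b=43^-2·(≡33) mod 43; (35|43)=+1, (33|43)=-1; (−1)^{-2·-2·21}·(+1)^-2·(-1)^-2 = +1.
v=17: a=17^2·(≡2), b=17^3·(≡3) mod 17; (2|17)=+1, (3|17)=-1; (−1)^{2·3·8}·(+1)^3·(-1)^2 = +1.
v=7: a=7^4·(≡3), b=7^5·(≡5) mod 7; (3|7)=-1, (5|7)=-1; (−1)^{4·5·3}·(-1)^5·(-1)^4 = -1.
v=29: a=29^0·(≡18), b=29^-2·(≡17) mod 29; (18|29)=-1, (17|29)=-1; (−1)^{0·-2·14}·(-1)^-2·(-1)^0 = +1.
v=13: a=13^2·(≡4), b=13^3·(≡8) mod 13; (4|13)=+1, (8|13)=-1; (−1)^{2·3·6}·(+1)^3·(-1)^2 = +1.
v=19: a=19^4·(≡9), b=19^5·(≡7) mod 19; (9|19)=+1, (7|19)=+1; (−1)^{4·5·9}·(+1)^5·(+1)^4 = +1.
v=11: a=11^5·(≡7), b=11^6·(≡10) mod 11; (7|11)=-1, (10|11)=-1; (−1)^{5·6·5}·(-1)^6·(-1)^5 = -1.
v=3: a=3^5·(≡1), b=3^6·(≡1) mod 3; (1|3)=+1, (1|3)=+1; (−1)^{5·6·1}·(+1)^6·(+1)^5 = +1.
v=23: a=23^-2·(≡19), b=23^-2·(≡5) mod 23; (19|23)=-1, (5|23)=-1; (−1)^{-2·-2·11}·(-1)^-2·(-1)^-2 = +1.
(66, 58786 / ℚ) ramifies at {7, 11}: a division algebra.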